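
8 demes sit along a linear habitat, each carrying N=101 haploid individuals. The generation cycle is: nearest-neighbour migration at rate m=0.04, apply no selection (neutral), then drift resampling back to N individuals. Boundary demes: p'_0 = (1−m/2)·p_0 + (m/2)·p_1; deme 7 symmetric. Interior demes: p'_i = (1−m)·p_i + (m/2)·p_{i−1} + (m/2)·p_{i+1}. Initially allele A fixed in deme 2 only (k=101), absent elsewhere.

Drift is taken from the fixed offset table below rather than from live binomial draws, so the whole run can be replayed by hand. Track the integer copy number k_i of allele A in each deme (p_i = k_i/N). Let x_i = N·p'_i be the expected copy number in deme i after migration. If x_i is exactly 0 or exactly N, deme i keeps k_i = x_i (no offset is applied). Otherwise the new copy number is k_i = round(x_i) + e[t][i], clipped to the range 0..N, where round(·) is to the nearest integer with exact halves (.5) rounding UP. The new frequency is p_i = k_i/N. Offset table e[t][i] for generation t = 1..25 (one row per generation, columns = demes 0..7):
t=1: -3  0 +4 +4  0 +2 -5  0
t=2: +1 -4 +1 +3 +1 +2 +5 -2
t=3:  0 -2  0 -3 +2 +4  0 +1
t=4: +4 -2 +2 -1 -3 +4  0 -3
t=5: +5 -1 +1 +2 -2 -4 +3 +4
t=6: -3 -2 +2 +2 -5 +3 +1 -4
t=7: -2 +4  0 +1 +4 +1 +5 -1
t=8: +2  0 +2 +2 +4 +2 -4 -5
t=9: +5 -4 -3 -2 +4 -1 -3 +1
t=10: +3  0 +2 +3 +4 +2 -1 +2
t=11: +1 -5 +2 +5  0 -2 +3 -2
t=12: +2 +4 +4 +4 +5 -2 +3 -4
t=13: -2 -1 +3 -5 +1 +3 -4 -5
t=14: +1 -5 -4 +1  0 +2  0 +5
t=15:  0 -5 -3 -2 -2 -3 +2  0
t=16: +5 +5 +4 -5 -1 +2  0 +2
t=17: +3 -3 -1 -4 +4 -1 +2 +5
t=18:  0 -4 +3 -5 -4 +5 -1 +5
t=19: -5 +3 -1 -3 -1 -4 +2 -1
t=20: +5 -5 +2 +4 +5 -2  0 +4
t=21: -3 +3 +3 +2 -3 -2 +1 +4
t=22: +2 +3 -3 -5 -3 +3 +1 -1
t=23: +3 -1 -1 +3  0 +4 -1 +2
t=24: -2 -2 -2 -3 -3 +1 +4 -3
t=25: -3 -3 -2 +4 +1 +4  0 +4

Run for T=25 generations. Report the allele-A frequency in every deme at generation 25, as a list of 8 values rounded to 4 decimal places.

[0.2178, 0.1386, 0.5248, 0.2772, 0.1485, 0.1881, 0.1287, 0.2574]

t=0: k=[0 0 101 0 0 0 0 0]
t=1: x=[0.0000 2.0200 96.9600 2.0200 0.0000 0.0000 0.0000 0.0000] k=[0 2 101 6 0 0 0 0]
t=2: x=[0.0400 3.9400 97.1200 7.7800 0.1200 0.0000 0.0000 0.0000] k=[1 0 98 11 1 0 0 0]
t=3: x=[0.9800 1.9800 94.3000 12.5400 1.1800 0.0200 0.0000 0.0000] k=[1 0 94 10 3 4 0 0]
t=4: x=[0.9800 1.9000 90.4400 11.5400 3.1600 3.9000 0.0800 0.0000] k=[5 0 92 11 0 8 0 0]
t=5: x=[4.9000 1.9400 88.5400 12.4000 0.3800 7.6800 0.1600 0.0000] k=[10 1 90 14 0 4 3 0]
t=6: x=[9.8200 2.9600 86.7000 15.2400 0.3600 3.9000 2.9600 0.0600] k=[7 1 89 17 0 7 4 0]
t=7: x=[6.8800 2.8800 85.8000 18.1000 0.4800 6.8000 3.9800 0.0800] k=[5 7 86 19 4 8 9 0]
t=8: x=[5.0400 8.5400 83.0800 20.0400 4.3800 7.9400 8.8000 0.1800] k=[7 9 85 22 8 10 5 0]
t=9: x=[7.0400 10.4800 82.2200 22.9800 8.3200 9.8600 5.0000 0.1000] k=[12 6 79 21 12 9 2 1]
t=10: x=[11.8800 7.5800 76.3800 21.9800 12.1200 8.9200 2.1200 1.0200] k=[15 8 78 25 16 11 1 3]
t=11: x=[14.8600 9.5400 75.5400 25.8800 16.0800 10.9000 1.2400 2.9600] k=[16 5 78 31 16 9 4 1]
t=12: x=[15.7800 6.6800 75.6000 31.6400 16.1600 9.0400 4.0400 1.0600] k=[18 11 80 36 21 7 7 0]
t=13: x=[17.8600 12.5200 77.7400 36.5800 21.0200 7.2800 6.8600 0.1400] k=[16 12 81 32 22 10 3 0]
t=14: x=[15.9200 13.4600 78.6400 32.7800 21.9600 10.1000 3.0800 0.0600] k=[17 8 75 34 22 12 3 5]
t=15: x=[16.8200 9.5200 72.8400 34.5800 22.0400 12.0200 3.2200 4.9600] k=[17 5 70 33 20 9 5 5]
t=16: x=[16.7600 6.5400 67.9600 33.4800 20.0400 9.1400 5.0800 5.0000] k=[22 12 72 28 19 11 5 7]
t=17: x=[21.8000 13.4000 69.9200 28.7000 19.0200 11.0400 5.1600 6.9600] k=[25 10 69 25 23 10 7 12]
t=18: x=[24.7000 11.4800 66.9400 25.8400 22.7800 10.2000 7.1600 11.9000] k=[25 7 70 21 19 15 6 17]
t=19: x=[24.6400 8.6200 67.7600 21.9400 18.9600 14.9000 6.4000 16.7800] k=[20 12 67 19 18 11 8 16]
t=20: x=[19.8400 13.2600 64.9400 19.9400 17.8800 11.0800 8.2200 15.8400] k=[25 8 67 24 23 9 8 20]
t=21: x=[24.6600 9.5200 64.9600 24.8400 22.7400 9.2600 8.2600 19.7600] k=[22 13 68 27 20 7 9 24]
t=22: x=[21.8200 14.2800 66.0800 27.6800 19.8800 7.3000 9.2600 23.7000] k=[24 17 63 23 17 10 10 23]
t=23: x=[23.8600 18.0600 61.2800 23.6800 16.9800 10.1400 10.2600 22.7400] k=[27 17 60 27 17 14 9 25]
t=24: x=[26.8000 18.0600 58.4800 27.4600 17.1400 13.9600 9.4200 24.6800] k=[25 16 56 24 14 15 13 22]
t=25: x=[24.8200 16.9800 54.5600 24.4400 14.2200 14.9400 13.2200 21.8200] k=[22 14 53 28 15 19 13 26]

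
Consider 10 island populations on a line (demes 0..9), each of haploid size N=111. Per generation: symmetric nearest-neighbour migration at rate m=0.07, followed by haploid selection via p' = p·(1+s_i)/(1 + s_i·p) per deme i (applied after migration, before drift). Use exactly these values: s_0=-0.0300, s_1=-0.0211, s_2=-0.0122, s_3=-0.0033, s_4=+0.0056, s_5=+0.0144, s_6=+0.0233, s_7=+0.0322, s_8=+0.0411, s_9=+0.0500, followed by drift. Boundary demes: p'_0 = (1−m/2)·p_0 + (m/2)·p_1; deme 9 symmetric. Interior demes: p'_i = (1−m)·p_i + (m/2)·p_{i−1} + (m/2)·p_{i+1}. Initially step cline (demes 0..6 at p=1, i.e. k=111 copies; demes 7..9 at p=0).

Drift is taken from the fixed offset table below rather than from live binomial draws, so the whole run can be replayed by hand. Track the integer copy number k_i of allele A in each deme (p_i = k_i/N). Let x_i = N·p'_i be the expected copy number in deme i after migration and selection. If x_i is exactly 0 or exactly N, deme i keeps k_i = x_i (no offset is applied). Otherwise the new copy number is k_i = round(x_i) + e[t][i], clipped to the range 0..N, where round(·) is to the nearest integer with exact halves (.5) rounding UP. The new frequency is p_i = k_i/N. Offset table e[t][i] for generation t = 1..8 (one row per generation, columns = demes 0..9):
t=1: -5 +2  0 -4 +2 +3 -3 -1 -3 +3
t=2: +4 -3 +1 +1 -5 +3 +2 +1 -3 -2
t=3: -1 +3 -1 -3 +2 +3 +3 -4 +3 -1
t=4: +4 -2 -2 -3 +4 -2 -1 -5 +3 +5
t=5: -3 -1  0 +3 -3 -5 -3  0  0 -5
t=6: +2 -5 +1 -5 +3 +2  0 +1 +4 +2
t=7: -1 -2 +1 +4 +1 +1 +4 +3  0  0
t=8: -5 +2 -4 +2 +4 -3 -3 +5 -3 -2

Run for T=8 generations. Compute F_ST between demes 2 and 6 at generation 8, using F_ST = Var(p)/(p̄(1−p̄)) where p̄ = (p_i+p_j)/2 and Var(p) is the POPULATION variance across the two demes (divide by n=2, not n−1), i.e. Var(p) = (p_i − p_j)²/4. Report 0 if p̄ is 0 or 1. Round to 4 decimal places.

t=0: k=[111 111 111 111 111 111 111 0 0 0]
t=1: x=[111.0000 111.0000 111.0000 111.0000 111.0000 111.0000 107.2004 4.0056 0.0000 0.0000] k=[111 111 111 111 111 111 104 3 0 0]
t=2: x=[111.0000 111.0000 111.0000 111.0000 111.0000 110.7585 100.9230 6.6247 0.1093 0.0000] k=[111 111 111 111 111 111 103 8 0 0]
t=3: x=[111.0000 111.0000 111.0000 111.0000 111.0000 110.7240 100.1820 11.3642 0.2915 0.0000] k=[111 111 111 111 111 111 103 7 3 0]
t=4: x=[111.0000 111.0000 111.0000 111.0000 111.0000 110.7240 100.1476 10.5179 3.1562 0.1102] k=[111 111 111 111 111 109 99 6 6 5]
t=5: x=[111.0000 111.0000 111.0000 111.0000 110.9304 108.7517 96.3897 9.5274 6.1965 5.2748] k=[111 111 111 111 108 104 93 10 6 0]
t=6: x=[111.0000 111.0000 111.0000 110.8947 107.9814 103.8512 90.8625 13.1274 6.1602 0.2205] k=[111 111 111 106 111 106 91 14 10 2]
t=7: x=[111.0000 111.0000 110.8228 106.3353 110.6519 105.7223 89.2358 17.0064 10.2279 2.3915] k=[111 111 111 110 111 107 93 20 10 2]
t=8: x=[111.0000 111.0000 110.9646 110.0669 110.8260 106.7094 91.3108 22.7733 10.4449 2.3915] k=[111 111 107 111 111 104 88 28 7 0]

0.0686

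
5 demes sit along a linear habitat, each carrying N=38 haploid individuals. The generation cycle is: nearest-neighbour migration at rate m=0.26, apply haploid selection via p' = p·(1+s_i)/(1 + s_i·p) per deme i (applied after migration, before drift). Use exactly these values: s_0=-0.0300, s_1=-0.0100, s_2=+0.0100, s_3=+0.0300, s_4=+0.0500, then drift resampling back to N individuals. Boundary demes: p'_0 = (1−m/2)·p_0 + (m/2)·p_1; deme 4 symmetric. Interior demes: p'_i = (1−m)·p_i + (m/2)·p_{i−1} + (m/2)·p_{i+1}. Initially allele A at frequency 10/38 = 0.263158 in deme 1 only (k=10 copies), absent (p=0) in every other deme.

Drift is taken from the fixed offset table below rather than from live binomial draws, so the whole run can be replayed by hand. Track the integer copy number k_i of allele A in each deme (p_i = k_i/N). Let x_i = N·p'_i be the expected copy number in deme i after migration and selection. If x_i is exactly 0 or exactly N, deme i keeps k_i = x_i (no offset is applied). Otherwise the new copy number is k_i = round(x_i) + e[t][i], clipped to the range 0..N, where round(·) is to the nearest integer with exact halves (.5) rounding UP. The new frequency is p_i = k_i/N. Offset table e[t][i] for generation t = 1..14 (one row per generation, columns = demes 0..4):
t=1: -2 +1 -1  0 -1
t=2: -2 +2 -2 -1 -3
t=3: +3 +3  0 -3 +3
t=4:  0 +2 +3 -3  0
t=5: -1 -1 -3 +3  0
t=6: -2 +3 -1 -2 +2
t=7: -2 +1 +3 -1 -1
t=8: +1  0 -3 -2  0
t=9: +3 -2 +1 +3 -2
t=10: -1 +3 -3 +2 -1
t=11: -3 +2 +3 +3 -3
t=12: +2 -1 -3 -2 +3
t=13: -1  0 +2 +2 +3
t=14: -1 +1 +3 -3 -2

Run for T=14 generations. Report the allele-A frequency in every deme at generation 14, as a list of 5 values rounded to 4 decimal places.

[0.0789, 0.1579, 0.2368, 0.1053, 0.1316]

t=0: k=[0 10 0 0 0]
t=1: x=[1.2623 7.3403 1.3126 0.0000 0.0000] k=[0 8 0 0 0]
t=2: x=[1.0096 5.8699 1.0501 0.0000 0.0000] k=[0 8 0 0 0]
t=3: x=[1.0096 5.8699 1.0501 0.0000 0.0000] k=[4 9 1 0 0]
t=4: x=[4.5271 7.2508 1.9281 0.1339 0.0000] k=[5 9 5 0 0]
t=5: x=[5.3778 7.8969 4.9124 0.6692 0.0000] k=[4 7 2 4 0]
t=6: x=[4.2731 5.9097 2.9369 3.3082 0.5456] k=[2 9 2 1 3]
t=7: x=[2.8292 7.1217 2.8057 1.4301 2.8667] k=[1 8 6 0 2]
t=8: x=[1.8555 6.7739 5.5268 1.0703 1.8228] k=[3 7 3 0 2]
t=9: x=[3.4239 5.9097 3.1587 0.6692 1.8228] k=[6 4 4 4 0]
t=10: x=[5.5931 4.2221 4.0358 3.5746 0.5456] k=[5 7 1 6 0]
t=11: x=[5.1235 5.9097 2.4527 4.6902 0.8182] k=[2 8 5 8 0]
t=12: x=[2.7025 6.7739 5.8289 6.7322 1.0905] k=[5 6 3 5 4]
t=13: x=[4.9963 5.4330 3.6830 4.7311 4.3131] k=[4 5 6 7 7]
t=14: x=[4.0192 4.9565 6.0504 7.0379 7.2829] k=[3 6 9 4 5]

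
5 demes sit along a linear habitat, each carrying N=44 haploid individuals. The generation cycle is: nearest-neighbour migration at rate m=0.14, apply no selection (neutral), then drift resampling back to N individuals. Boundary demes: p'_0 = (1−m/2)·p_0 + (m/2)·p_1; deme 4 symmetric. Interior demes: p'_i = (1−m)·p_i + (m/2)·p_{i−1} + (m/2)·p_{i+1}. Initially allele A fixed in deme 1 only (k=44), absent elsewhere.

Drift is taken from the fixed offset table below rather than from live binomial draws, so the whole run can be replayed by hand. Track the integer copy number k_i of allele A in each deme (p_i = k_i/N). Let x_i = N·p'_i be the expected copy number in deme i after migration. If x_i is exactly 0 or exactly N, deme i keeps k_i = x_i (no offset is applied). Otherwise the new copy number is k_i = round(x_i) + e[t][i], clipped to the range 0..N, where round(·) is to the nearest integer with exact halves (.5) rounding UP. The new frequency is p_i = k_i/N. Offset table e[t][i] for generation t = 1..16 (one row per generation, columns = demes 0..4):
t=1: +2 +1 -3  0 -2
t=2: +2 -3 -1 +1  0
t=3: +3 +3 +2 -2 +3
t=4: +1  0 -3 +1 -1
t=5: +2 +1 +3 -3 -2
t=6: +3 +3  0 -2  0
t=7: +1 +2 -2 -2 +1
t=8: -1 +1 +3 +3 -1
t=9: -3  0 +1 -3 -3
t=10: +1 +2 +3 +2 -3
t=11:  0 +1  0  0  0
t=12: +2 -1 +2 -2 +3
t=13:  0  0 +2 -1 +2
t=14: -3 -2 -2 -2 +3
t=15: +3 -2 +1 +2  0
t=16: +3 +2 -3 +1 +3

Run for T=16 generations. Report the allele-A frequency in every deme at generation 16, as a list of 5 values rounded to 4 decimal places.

t=0: k=[0 44 0 0 0]
t=1: x=[3.0800 37.8400 3.0800 0.0000 0.0000] k=[5 39 0 0 0]
t=2: x=[7.3800 33.8900 2.7300 0.0000 0.0000] k=[9 31 2 0 0]
t=3: x=[10.5400 27.4300 3.8900 0.1400 0.0000] k=[14 30 6 0 0]
t=4: x=[15.1200 27.2000 7.2600 0.4200 0.0000] k=[16 27 4 1 0]
t=5: x=[16.7700 24.6200 5.4000 1.1400 0.0700] k=[19 26 8 0 0]
t=6: x=[19.4900 24.2500 8.7000 0.5600 0.0000] k=[22 27 9 0 0]
t=7: x=[22.3500 25.3900 9.6300 0.6300 0.0000] k=[23 27 8 0 0]
t=8: x=[23.2800 25.3900 8.7700 0.5600 0.0000] k=[22 26 12 4 0]
t=9: x=[22.2800 24.7400 12.4200 4.2800 0.2800] k=[19 25 13 1 0]
t=10: x=[19.4200 23.7400 13.0000 1.7700 0.0700] k=[20 26 16 4 0]
t=11: x=[20.4200 24.8800 15.8600 4.5600 0.2800] k=[20 26 16 5 0]
t=12: x=[20.4200 24.8800 15.9300 5.4200 0.3500] k=[22 24 18 3 3]
t=13: x=[22.1400 23.4400 17.3700 4.0500 3.0000] k=[22 23 19 3 5]
t=14: x=[22.0700 22.6500 18.1600 4.2600 4.8600] k=[19 21 16 2 8]
t=15: x=[19.1400 20.5100 15.3700 3.4000 7.5800] k=[22 19 16 5 8]
t=16: x=[21.7900 19.0000 15.4400 5.9800 7.7900] k=[25 21 12 7 11]

[0.5682, 0.4773, 0.2727, 0.1591, 0.2500]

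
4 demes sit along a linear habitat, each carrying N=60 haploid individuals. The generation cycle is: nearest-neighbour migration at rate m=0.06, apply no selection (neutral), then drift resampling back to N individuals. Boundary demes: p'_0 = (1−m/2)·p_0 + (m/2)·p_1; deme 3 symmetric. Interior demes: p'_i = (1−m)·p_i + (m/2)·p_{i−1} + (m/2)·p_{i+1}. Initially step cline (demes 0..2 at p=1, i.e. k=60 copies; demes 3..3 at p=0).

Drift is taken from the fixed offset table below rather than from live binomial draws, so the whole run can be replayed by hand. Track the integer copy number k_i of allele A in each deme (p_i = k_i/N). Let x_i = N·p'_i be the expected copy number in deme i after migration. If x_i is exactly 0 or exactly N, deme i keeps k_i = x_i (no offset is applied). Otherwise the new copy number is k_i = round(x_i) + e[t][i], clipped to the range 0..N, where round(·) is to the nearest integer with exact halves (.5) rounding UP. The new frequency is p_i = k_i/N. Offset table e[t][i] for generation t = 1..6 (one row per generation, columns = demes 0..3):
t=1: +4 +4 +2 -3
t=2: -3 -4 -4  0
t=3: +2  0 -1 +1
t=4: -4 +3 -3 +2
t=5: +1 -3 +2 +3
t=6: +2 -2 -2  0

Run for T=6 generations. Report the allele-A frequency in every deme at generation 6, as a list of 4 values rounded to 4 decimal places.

[1.0000, 0.9167, 0.7667, 0.2167]

t=0: k=[60 60 60 0]
t=1: x=[60.0000 60.0000 58.2000 1.8000] k=[60 60 60 0]
t=2: x=[60.0000 60.0000 58.2000 1.8000] k=[60 60 54 2]
t=3: x=[60.0000 59.8200 52.6200 3.5600] k=[60 60 52 5]
t=4: x=[60.0000 59.7600 50.8300 6.4100] k=[60 60 48 8]
t=5: x=[60.0000 59.6400 47.1600 9.2000] k=[60 57 49 12]
t=6: x=[59.9100 56.8500 48.1300 13.1100] k=[60 55 46 13]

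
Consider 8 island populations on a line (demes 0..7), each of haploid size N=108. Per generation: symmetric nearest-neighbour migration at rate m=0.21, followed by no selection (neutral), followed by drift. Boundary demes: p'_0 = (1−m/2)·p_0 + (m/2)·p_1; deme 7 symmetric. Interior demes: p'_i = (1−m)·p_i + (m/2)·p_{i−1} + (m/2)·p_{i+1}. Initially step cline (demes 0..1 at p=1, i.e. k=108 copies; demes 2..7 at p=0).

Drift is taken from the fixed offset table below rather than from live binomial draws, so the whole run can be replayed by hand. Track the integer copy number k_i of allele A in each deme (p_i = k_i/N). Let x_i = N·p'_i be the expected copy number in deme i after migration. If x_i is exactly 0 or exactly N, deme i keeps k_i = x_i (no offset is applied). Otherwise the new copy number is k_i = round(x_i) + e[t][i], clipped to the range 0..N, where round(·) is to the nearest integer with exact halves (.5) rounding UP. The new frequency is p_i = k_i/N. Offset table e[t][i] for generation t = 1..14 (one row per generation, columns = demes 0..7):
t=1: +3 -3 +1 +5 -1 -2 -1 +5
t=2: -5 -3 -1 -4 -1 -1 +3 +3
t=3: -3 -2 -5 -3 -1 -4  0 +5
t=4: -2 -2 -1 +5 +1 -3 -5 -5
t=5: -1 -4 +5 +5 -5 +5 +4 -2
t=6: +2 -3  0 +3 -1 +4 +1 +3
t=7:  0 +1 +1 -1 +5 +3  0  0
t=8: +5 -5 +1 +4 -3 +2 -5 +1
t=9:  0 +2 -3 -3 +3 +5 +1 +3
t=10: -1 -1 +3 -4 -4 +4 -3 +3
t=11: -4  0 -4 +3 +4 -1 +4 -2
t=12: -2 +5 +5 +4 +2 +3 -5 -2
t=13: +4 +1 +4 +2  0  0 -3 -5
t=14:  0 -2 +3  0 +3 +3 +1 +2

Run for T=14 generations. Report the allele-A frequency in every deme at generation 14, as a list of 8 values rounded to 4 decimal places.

t=0: k=[108 108 0 0 0 0 0 0]
t=1: x=[108.0000 96.6600 11.3400 0.0000 0.0000 0.0000 0.0000 0.0000] k=[108 94 12 0 0 0 0 0]
t=2: x=[106.5300 86.8600 19.3500 1.2600 0.0000 0.0000 0.0000 0.0000] k=[102 84 18 0 0 0 0 0]
t=3: x=[100.1100 78.9600 23.0400 1.8900 0.0000 0.0000 0.0000 0.0000] k=[97 77 18 0 0 0 0 0]
t=4: x=[94.9000 72.9050 22.3050 1.8900 0.0000 0.0000 0.0000 0.0000] k=[93 71 21 7 0 0 0 0]
t=5: x=[90.6900 68.0600 24.7800 7.7350 0.7350 0.0000 0.0000 0.0000] k=[90 64 30 13 0 0 0 0]
t=6: x=[87.2700 63.1600 31.7850 13.4200 1.3650 0.0000 0.0000 0.0000] k=[89 60 32 16 0 0 0 0]
t=7: x=[85.9550 60.1050 33.2600 16.0000 1.6800 0.0000 0.0000 0.0000] k=[86 61 34 15 7 0 0 0]
t=8: x=[83.3750 60.7900 34.8400 16.1550 7.1050 0.7350 0.0000 0.0000] k=[88 56 36 20 4 3 0 0]
t=9: x=[84.6400 57.2600 36.4200 20.0000 5.5750 2.7900 0.3150 0.0000] k=[85 59 33 17 9 8 1 0]
t=10: x=[82.2700 59.0000 34.0500 17.8400 9.7350 7.3700 1.6300 0.1050] k=[81 58 37 14 6 11 0 3]
t=11: x=[78.5850 58.2100 36.7900 15.5750 7.3650 9.3200 1.4700 2.6850] k=[75 58 33 19 11 8 5 1]
t=12: x=[73.2150 57.1600 34.1550 19.6300 11.5250 8.0000 4.8950 1.4200] k=[71 62 39 24 14 11 0 0]
t=13: x=[70.0550 60.5300 39.8400 24.5250 14.7350 10.1600 1.1550 0.0000] k=[74 62 44 27 15 10 0 0]
t=14: x=[72.7400 61.3700 44.1050 27.5250 15.7350 9.4750 1.0500 0.0000] k=[73 59 47 28 19 12 2 0]

[0.6759, 0.5463, 0.4352, 0.2593, 0.1759, 0.1111, 0.0185, 0.0000]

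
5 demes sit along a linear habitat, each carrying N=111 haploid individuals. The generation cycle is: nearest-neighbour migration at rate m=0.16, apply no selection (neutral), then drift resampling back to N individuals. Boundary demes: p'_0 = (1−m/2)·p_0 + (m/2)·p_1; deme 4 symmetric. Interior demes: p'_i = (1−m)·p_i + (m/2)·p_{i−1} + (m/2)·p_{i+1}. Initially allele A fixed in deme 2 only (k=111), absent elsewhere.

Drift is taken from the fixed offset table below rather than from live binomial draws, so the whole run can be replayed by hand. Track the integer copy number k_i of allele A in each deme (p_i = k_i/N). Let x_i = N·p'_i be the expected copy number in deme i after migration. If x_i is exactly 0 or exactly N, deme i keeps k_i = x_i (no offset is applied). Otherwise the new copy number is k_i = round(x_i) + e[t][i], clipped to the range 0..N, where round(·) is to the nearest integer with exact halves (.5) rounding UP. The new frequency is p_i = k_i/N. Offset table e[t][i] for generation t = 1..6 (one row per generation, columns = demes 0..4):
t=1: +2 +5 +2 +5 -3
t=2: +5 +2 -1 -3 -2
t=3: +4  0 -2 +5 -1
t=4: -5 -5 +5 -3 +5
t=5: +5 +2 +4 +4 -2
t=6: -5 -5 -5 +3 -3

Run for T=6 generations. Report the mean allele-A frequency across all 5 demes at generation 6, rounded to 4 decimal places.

0.2234

t=0: k=[0 0 111 0 0]
t=1: x=[0.0000 8.8800 93.2400 8.8800 0.0000] k=[0 14 95 14 0]
t=2: x=[1.1200 19.3600 82.0400 19.3600 1.1200] k=[6 21 81 16 0]
t=3: x=[7.2000 24.6000 71.0000 19.9200 1.2800] k=[11 25 69 25 0]
t=4: x=[12.1200 27.4000 61.9600 26.5200 2.0000] k=[7 22 67 24 7]
t=5: x=[8.2000 24.4000 59.9600 26.0800 8.3600] k=[13 26 64 30 6]
t=6: x=[14.0400 28.0000 58.2400 30.8000 7.9200] k=[9 23 53 34 5]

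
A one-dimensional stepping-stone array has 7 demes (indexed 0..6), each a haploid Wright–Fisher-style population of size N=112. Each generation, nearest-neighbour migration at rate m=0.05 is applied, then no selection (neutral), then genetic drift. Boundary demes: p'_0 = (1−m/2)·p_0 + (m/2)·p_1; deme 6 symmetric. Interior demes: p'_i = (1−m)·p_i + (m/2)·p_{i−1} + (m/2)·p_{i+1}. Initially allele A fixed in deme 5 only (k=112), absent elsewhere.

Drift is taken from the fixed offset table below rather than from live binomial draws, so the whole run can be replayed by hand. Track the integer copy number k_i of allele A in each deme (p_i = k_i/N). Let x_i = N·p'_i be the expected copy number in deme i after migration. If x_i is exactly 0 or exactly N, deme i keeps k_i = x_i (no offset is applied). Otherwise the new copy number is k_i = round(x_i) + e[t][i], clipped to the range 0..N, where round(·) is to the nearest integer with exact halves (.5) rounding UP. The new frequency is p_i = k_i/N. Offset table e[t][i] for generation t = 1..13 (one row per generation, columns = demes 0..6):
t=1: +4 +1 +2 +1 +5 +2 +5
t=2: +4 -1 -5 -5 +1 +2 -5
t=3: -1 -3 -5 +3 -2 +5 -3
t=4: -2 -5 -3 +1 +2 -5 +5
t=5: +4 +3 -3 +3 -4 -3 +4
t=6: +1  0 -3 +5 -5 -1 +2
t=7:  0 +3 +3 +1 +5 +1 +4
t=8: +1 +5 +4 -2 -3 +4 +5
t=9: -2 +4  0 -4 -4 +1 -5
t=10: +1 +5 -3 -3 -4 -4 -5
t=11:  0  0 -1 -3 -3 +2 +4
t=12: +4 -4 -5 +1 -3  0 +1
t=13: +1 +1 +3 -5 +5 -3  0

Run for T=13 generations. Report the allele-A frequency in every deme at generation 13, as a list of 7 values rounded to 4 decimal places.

t=0: k=[0 0 0 0 0 112 0]
t=1: x=[0.0000 0.0000 0.0000 0.0000 2.8000 106.4000 2.8000] k=[0 0 0 0 8 108 8]
t=2: x=[0.0000 0.0000 0.0000 0.2000 10.3000 103.0000 10.5000] k=[0 0 0 0 11 105 6]
t=3: x=[0.0000 0.0000 0.0000 0.2750 13.0750 100.1750 8.4750] k=[0 0 0 3 11 105 5]
t=4: x=[0.0000 0.0000 0.0750 3.1250 13.1500 100.1500 7.5000] k=[0 0 0 4 15 95 13]
t=5: x=[0.0000 0.0000 0.1000 4.1750 16.7250 90.9500 15.0500] k=[0 0 0 7 13 88 19]
t=6: x=[0.0000 0.0000 0.1750 6.9750 14.7250 84.4000 20.7250] k=[0 0 0 12 10 83 23]
t=7: x=[0.0000 0.0000 0.3000 11.6500 11.8750 79.6750 24.5000] k=[0 0 3 13 17 81 29]
t=8: x=[0.0000 0.0750 3.1750 12.8500 18.5000 78.1000 30.3000] k=[0 5 7 11 16 82 35]
t=9: x=[0.1250 4.9250 7.0500 11.0250 17.5250 79.1750 36.1750] k=[0 9 7 7 14 80 31]
t=10: x=[0.2250 8.7250 7.0500 7.1750 15.4750 77.1250 32.2250] k=[1 14 4 4 11 73 27]
t=11: x=[1.3250 13.4250 4.2500 4.1750 12.3750 70.3000 28.1500] k=[1 13 3 1 9 72 32]
t=12: x=[1.3000 12.4500 3.2000 1.2500 10.3750 69.4250 33.0000] k=[5 8 0 2 7 69 34]
t=13: x=[5.0750 7.7250 0.2500 2.0750 8.4250 66.5750 34.8750] k=[6 9 3 0 13 64 35]

[0.0536, 0.0804, 0.0268, 0.0000, 0.1161, 0.5714, 0.3125]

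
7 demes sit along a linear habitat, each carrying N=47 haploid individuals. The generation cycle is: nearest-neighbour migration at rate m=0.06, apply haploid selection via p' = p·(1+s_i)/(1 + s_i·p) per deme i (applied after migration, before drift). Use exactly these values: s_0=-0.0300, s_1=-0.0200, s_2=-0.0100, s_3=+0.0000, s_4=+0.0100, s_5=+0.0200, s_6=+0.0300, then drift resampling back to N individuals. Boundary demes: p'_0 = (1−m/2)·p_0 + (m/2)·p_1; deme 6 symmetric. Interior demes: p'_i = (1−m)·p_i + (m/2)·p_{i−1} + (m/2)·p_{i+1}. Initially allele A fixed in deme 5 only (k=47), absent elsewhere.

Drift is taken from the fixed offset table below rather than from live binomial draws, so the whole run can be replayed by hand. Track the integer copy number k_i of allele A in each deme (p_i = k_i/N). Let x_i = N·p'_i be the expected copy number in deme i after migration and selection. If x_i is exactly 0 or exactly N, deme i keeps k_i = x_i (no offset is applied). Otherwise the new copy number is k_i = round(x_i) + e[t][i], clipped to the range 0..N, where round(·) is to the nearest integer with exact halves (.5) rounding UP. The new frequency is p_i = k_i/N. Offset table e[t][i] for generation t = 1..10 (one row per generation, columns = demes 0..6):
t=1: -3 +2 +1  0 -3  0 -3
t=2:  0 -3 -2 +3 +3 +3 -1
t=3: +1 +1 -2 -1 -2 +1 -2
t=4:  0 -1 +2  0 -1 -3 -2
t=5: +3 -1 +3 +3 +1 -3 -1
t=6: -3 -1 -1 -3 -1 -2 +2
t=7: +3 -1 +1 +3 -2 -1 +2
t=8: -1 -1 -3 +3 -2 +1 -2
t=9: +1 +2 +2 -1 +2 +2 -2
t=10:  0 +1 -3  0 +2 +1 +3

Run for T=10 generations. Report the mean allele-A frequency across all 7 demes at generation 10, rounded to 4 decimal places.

0.1550

t=0: k=[0 0 0 0 0 47 0]
t=1: x=[0.0000 0.0000 0.0000 0.0000 1.4237 44.2320 1.4510] k=[0 0 0 0 0 44 0]
t=2: x=[0.0000 0.0000 0.0000 0.0000 1.3328 41.4575 1.3585] k=[0 0 0 0 4 44 0]
t=3: x=[0.0000 0.0000 0.0000 0.1200 5.1253 41.5757 1.3585] k=[0 0 0 0 3 43 0]
t=4: x=[0.0000 0.0000 0.0000 0.0900 4.1475 40.6200 1.3276] k=[0 0 0 0 3 38 0]
t=5: x=[0.0000 0.0000 0.0000 0.0900 3.9962 35.9780 1.1733] k=[0 0 0 3 5 33 0]
t=6: x=[0.0000 0.0000 0.0891 2.9700 5.8306 31.3772 1.0191] k=[0 0 0 0 5 29 3]
t=7: x=[0.0000 0.0000 0.0000 0.1500 5.6190 27.7256 3.8840] k=[0 0 0 3 4 27 6]
t=8: x=[0.0000 0.0000 0.0891 2.9400 4.7019 25.9105 6.8001] k=[0 0 0 6 3 27 5]
t=9: x=[0.0000 0.0000 0.1782 5.7300 3.8450 25.8506 5.8088] k=[0 0 2 5 6 28 4]
t=10: x=[0.0000 0.0588 2.0106 4.9400 6.6869 26.8483 4.8470] k=[0 1 0 5 9 28 8]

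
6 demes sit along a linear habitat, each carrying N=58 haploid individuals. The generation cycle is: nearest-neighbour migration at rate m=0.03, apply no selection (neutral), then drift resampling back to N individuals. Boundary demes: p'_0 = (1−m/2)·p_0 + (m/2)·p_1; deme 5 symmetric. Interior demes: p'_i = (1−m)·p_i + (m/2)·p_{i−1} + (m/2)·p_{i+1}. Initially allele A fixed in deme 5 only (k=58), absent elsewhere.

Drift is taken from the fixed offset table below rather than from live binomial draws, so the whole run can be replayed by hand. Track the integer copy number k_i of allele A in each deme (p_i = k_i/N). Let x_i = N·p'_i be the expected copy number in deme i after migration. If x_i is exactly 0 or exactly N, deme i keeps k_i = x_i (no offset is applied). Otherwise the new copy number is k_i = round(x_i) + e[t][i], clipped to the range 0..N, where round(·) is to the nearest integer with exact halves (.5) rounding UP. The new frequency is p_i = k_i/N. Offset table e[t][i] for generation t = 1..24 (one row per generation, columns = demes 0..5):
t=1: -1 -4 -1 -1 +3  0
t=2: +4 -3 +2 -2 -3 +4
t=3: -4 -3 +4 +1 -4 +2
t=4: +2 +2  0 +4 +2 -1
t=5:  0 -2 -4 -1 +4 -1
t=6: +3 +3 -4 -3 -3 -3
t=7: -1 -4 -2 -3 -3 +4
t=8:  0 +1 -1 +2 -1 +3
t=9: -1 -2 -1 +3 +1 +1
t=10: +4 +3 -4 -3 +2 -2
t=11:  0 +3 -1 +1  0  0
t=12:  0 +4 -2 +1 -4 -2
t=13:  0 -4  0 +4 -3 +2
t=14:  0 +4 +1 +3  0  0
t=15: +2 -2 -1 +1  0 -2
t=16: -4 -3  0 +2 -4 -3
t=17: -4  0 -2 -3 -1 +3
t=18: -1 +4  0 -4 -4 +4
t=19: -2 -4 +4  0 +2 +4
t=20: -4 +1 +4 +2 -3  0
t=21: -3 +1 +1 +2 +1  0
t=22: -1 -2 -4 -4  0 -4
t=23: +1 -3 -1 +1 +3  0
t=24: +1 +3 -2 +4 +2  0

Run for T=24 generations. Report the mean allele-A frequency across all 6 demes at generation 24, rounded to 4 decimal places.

t=0: k=[0 0 0 0 0 58]
t=1: x=[0.0000 0.0000 0.0000 0.0000 0.8700 57.1300] k=[0 0 0 0 4 57]
t=2: x=[0.0000 0.0000 0.0000 0.0600 4.7350 56.2050] k=[0 0 0 0 2 58]
t=3: x=[0.0000 0.0000 0.0000 0.0300 2.8100 57.1600] k=[0 0 0 1 0 58]
t=4: x=[0.0000 0.0000 0.0150 0.9700 0.8850 57.1300] k=[0 0 0 5 3 56]
t=5: x=[0.0000 0.0000 0.0750 4.8950 3.8250 55.2050] k=[0 0 0 4 8 54]
t=6: x=[0.0000 0.0000 0.0600 4.0000 8.6300 53.3100] k=[0 0 0 1 6 50]
t=7: x=[0.0000 0.0000 0.0150 1.0600 6.5850 49.3400] k=[0 0 0 0 4 53]
t=8: x=[0.0000 0.0000 0.0000 0.0600 4.6750 52.2650] k=[0 0 0 2 4 55]
t=9: x=[0.0000 0.0000 0.0300 2.0000 4.7350 54.2350] k=[0 0 0 5 6 55]
t=10: x=[0.0000 0.0000 0.0750 4.9400 6.7200 54.2650] k=[0 0 0 2 9 52]
t=11: x=[0.0000 0.0000 0.0300 2.0750 9.5400 51.3550] k=[0 0 0 3 10 51]
t=12: x=[0.0000 0.0000 0.0450 3.0600 10.5100 50.3850] k=[0 0 0 4 7 48]
t=13: x=[0.0000 0.0000 0.0600 3.9850 7.5700 47.3850] k=[0 0 0 8 5 49]
t=14: x=[0.0000 0.0000 0.1200 7.8350 5.7050 48.3400] k=[0 0 1 11 6 48]
t=15: x=[0.0000 0.0150 1.1350 10.7750 6.7050 47.3700] k=[0 0 0 12 7 45]
t=16: x=[0.0000 0.0000 0.1800 11.7450 7.6450 44.4300] k=[0 0 0 14 4 41]
t=17: x=[0.0000 0.0000 0.2100 13.6400 4.7050 40.4450] k=[0 0 0 11 4 43]
t=18: x=[0.0000 0.0000 0.1650 10.7300 4.6900 42.4150] k=[0 0 0 7 1 46]
t=19: x=[0.0000 0.0000 0.1050 6.8050 1.7650 45.3250] k=[0 0 4 7 4 49]
t=20: x=[0.0000 0.0600 3.9850 6.9100 4.7200 48.3250] k=[0 1 8 9 2 48]
t=21: x=[0.0150 1.0900 7.9100 8.8800 2.7950 47.3100] k=[0 2 9 11 4 47]
t=22: x=[0.0300 2.0750 8.9250 10.8650 4.7500 46.3550] k=[0 0 5 7 5 42]
t=23: x=[0.0000 0.0750 4.9550 6.9400 5.5850 41.4450] k=[0 0 4 8 9 41]
t=24: x=[0.0000 0.0600 4.0000 7.9550 9.4650 40.5200] k=[0 3 2 12 11 41]

0.1983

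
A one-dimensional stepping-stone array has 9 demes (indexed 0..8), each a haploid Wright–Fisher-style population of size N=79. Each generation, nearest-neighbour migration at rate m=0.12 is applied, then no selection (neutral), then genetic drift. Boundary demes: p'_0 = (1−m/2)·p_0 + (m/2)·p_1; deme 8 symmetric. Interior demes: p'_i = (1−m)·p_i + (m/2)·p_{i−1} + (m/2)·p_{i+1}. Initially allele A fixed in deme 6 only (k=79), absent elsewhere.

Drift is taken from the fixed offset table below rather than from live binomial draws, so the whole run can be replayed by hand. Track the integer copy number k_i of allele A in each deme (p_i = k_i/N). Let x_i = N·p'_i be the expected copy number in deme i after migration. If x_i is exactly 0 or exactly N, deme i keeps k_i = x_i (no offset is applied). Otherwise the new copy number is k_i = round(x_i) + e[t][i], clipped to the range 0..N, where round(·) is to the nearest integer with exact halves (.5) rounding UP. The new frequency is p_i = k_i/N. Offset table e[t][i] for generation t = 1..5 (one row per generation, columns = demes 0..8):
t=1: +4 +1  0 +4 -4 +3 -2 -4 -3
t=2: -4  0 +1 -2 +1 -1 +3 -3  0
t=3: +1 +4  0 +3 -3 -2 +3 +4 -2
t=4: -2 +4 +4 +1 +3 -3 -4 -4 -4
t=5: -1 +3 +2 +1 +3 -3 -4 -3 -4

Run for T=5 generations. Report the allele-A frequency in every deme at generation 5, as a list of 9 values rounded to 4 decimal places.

t=0: k=[0 0 0 0 0 0 79 0 0]
t=1: x=[0.0000 0.0000 0.0000 0.0000 0.0000 4.7400 69.5200 4.7400 0.0000] k=[0 0 0 0 0 8 68 1 0]
t=2: x=[0.0000 0.0000 0.0000 0.0000 0.4800 11.1200 60.3800 4.9600 0.0600] k=[0 0 0 0 1 10 63 2 0]
t=3: x=[0.0000 0.0000 0.0000 0.0600 1.4800 12.6400 56.1600 5.5400 0.1200] k=[0 0 0 3 0 11 59 10 0]
t=4: x=[0.0000 0.0000 0.1800 2.6400 0.8400 13.2200 53.1800 12.3400 0.6000] k=[0 0 4 4 4 10 49 8 0]
t=5: x=[0.0000 0.2400 3.7600 4.0000 4.3600 11.9800 44.2000 9.9800 0.4800] k=[0 3 6 5 7 9 40 7 0]

[0.0000, 0.0380, 0.0759, 0.0633, 0.0886, 0.1139, 0.5063, 0.0886, 0.0000]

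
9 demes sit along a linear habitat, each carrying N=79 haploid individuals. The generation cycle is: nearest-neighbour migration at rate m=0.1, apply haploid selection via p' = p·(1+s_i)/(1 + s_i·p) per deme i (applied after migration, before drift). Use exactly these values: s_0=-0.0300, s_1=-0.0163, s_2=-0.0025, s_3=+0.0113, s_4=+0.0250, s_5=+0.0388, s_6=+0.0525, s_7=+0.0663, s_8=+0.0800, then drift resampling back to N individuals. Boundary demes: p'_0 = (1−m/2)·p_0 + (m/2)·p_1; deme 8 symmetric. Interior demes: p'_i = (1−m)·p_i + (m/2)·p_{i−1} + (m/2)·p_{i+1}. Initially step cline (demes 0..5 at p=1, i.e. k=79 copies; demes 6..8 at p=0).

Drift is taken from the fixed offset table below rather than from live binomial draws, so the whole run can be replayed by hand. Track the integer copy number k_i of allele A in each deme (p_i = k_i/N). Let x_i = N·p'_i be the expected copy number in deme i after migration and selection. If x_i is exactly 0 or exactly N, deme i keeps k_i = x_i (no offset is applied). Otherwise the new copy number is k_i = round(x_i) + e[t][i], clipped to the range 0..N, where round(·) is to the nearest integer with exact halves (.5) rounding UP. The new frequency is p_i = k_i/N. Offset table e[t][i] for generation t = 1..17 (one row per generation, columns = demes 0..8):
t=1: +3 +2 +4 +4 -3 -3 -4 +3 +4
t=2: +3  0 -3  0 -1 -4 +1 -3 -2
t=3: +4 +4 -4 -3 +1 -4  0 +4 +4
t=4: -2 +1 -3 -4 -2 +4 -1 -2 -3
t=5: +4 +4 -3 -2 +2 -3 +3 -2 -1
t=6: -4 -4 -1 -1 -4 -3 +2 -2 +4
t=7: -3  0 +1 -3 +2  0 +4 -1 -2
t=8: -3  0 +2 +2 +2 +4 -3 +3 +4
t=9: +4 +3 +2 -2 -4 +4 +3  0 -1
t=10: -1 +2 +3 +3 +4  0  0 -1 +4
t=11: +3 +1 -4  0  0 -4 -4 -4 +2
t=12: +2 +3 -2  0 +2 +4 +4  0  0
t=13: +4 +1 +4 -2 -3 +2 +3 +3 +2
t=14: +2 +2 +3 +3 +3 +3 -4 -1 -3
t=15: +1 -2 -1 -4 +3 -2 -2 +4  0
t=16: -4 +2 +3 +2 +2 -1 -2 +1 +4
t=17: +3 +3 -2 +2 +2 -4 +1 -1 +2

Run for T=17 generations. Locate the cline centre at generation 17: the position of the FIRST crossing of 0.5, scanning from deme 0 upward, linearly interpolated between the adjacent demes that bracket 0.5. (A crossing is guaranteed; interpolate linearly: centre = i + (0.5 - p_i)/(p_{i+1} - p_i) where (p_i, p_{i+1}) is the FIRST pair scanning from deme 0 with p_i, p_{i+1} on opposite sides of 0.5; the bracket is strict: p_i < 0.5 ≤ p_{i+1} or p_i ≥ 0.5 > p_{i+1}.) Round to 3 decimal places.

t=0: k=[79 79 79 79 79 79 0 0 0]
t=1: x=[79.0000 79.0000 79.0000 79.0000 79.0000 75.1904 4.1465 0.0000 0.0000] k=[79 79 79 79 79 72 0 0 0]
t=2: x=[79.0000 79.0000 79.0000 79.0000 78.6585 69.0848 3.7800 0.0000 0.0000] k=[79 79 79 79 78 65 5 0 0]
t=3: x=[79.0000 79.0000 79.0000 78.9506 77.4383 63.1381 8.1151 0.2665 0.0000] k=[79 79 79 76 78 59 8 4 0]
t=4: x=[79.0000 79.0000 78.8496 76.2797 76.9987 57.9922 10.8190 4.2509 0.2160] k=[79 79 76 72 75 62 10 2 0]
t=5: x=[79.0000 78.8475 75.9427 72.4181 74.3101 60.5929 12.7372 2.4478 0.1080] k=[79 79 73 70 76 58 16 0 0]
t=6: x=[79.0000 78.6950 73.1364 70.5353 74.8971 57.4025 18.0013 0.8525 0.0000] k=[79 75 72 70 71 54 20 0 0]
t=7: x=[78.7938 74.9879 72.0341 70.2379 70.2931 53.8076 21.4911 1.0654 0.0000] k=[76 75 73 67 72 54 25 0 0]
t=8: x=[75.8594 74.8864 72.7857 67.6596 71.0287 54.1036 26.0861 1.3315 0.0000] k=[73 75 75 70 73 58 23 4 0]
t=9: x=[72.9315 74.8356 74.7399 70.4857 72.2539 57.5991 24.6595 5.0448 0.2160] k=[77 78 77 68 68 62 28 5 0]
t=10: x=[76.9912 77.8820 76.5942 68.5523 67.9370 61.1318 29.4894 6.2602 0.2699] k=[76 79 79 72 72 61 29 5 4]
t=11: x=[76.0651 78.8475 78.6491 72.4181 71.6169 60.4949 30.3505 6.5241 4.3561] k=[79 79 75 72 72 56 26 3 6]
t=12: x=[79.0000 78.7967 75.0406 72.2200 71.3719 55.9267 27.2561 4.5686 6.2808] k=[79 79 73 72 73 60 31 5 6]
t=13: x=[79.0000 78.6950 73.2366 72.1704 72.4499 59.7594 32.1205 6.7351 6.3875] k=[79 79 77 70 69 62 35 10 8]
t=14: x=[79.0000 78.8983 76.7445 70.3866 68.9192 61.5236 36.1007 11.7790 8.6768] k=[79 79 79 73 72 65 32 11 6]
t=15: x=[79.0000 79.0000 78.6993 73.3096 71.8620 64.1641 33.5839 12.4590 6.7075] k=[79 79 78 69 75 62 32 16 7]
t=16: x=[79.0000 78.9492 77.5966 69.8414 74.1633 61.6705 33.6847 17.1980 7.9858] k=[79 79 79 72 76 61 32 18 12]
t=17: x=[79.0000 79.0000 78.6491 72.6162 75.1416 60.8379 33.7352 19.3216 13.1206] k=[79 79 77 75 77 57 35 18 15]

5.795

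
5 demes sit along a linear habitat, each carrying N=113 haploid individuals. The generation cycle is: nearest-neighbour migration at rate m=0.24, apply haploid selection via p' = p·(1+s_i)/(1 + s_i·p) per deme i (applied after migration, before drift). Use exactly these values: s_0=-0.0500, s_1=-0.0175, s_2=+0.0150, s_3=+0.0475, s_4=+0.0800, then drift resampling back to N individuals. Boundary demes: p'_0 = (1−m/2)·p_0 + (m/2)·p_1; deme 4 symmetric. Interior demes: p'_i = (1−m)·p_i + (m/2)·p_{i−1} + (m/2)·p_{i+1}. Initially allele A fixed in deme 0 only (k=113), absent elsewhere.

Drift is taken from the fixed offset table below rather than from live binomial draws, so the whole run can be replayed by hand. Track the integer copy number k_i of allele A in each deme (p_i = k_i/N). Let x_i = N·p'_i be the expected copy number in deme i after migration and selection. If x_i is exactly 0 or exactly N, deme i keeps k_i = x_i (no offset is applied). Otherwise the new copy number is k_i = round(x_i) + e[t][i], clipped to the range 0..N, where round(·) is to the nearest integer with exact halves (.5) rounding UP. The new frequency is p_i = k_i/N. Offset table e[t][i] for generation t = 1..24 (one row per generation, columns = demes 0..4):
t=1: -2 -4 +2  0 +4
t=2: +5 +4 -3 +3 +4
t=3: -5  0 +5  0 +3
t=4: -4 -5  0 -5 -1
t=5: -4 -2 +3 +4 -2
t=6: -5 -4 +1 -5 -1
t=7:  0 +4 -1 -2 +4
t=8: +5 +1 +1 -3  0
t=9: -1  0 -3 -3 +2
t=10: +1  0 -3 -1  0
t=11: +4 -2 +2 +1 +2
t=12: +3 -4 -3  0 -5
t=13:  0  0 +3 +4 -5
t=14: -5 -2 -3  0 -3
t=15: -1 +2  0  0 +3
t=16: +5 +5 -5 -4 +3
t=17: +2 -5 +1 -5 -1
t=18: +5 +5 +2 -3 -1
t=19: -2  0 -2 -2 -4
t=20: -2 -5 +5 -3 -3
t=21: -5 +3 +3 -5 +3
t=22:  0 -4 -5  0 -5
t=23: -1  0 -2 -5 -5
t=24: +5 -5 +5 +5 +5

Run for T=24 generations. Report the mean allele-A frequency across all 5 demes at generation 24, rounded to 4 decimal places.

0.0903

t=0: k=[113 0 0 0 0]
t=1: x=[98.8159 13.3507 0.0000 0.0000 0.0000] k=[97 9 0 0 0]
t=2: x=[85.3837 18.2087 1.0960 0.0000 0.0000] k=[90 22 0 0 0]
t=3: x=[80.6692 27.1541 2.6787 0.0000 0.0000] k=[76 27 8 0 0]
t=4: x=[68.7470 30.2077 9.4481 1.0052 0.0000] k=[65 25 9 0 0]
t=5: x=[58.7551 27.5109 9.9746 1.1308 0.0000] k=[55 26 13 5 0]
t=6: x=[50.0858 27.5505 13.7791 5.6020 0.6477] k=[45 24 15 1 0]
t=7: x=[41.1291 25.0937 14.5881 2.6787 0.1296] k=[41 29 14 1 4]
t=8: x=[38.2516 28.2642 14.4263 3.0550 3.9211] k=[43 29 15 0 4]
t=9: x=[39.9851 28.6210 15.0734 2.3860 3.7921] k=[39 29 12 0 6]
t=10: x=[36.5208 27.7884 12.7676 2.2605 5.6812] k=[38 28 10 1 6]
t=11: x=[35.5387 26.6785 11.2297 2.8041 5.8098] k=[40 25 13 4 8]
t=12: x=[36.9139 25.0144 13.5364 5.8105 8.0786] k=[40 21 11 6 3]
t=13: x=[36.4422 21.7680 11.7559 6.5193 3.6202] k=[36 22 15 11 0]
t=14: x=[33.1068 22.5200 15.5587 10.5973 1.4243] k=[28 21 13 11 0]
t=15: x=[26.1159 20.5812 13.9005 10.3480 1.4243] k=[25 23 14 10 4]
t=16: x=[23.7826 21.8472 14.7903 10.1818 5.0806] k=[29 27 10 6 8]
t=17: x=[27.6742 24.8560 11.7154 7.0194 8.3350] k=[30 20 13 2 7]
t=18: x=[27.7132 20.0670 12.6867 4.0994 6.8808] k=[33 25 15 1 6]
t=19: x=[30.8757 24.4203 14.7094 3.4311 5.8098] k=[29 24 13 1 2]
t=20: x=[27.3234 22.9554 13.0509 2.6787 2.0277] k=[25 18 18 0 0]
t=21: x=[23.2000 18.5645 16.0439 2.2605 0.0000] k=[18 22 19 0 0]
t=22: x=[17.7007 20.8581 17.2970 2.3860 0.0000] k=[18 17 12 2 0]
t=23: x=[17.1215 16.2725 11.5535 3.0967 0.2592] k=[16 16 10 0 0]
t=24: x=[15.3084 15.0482 9.6506 1.2564 0.0000] k=[20 10 15 6 0]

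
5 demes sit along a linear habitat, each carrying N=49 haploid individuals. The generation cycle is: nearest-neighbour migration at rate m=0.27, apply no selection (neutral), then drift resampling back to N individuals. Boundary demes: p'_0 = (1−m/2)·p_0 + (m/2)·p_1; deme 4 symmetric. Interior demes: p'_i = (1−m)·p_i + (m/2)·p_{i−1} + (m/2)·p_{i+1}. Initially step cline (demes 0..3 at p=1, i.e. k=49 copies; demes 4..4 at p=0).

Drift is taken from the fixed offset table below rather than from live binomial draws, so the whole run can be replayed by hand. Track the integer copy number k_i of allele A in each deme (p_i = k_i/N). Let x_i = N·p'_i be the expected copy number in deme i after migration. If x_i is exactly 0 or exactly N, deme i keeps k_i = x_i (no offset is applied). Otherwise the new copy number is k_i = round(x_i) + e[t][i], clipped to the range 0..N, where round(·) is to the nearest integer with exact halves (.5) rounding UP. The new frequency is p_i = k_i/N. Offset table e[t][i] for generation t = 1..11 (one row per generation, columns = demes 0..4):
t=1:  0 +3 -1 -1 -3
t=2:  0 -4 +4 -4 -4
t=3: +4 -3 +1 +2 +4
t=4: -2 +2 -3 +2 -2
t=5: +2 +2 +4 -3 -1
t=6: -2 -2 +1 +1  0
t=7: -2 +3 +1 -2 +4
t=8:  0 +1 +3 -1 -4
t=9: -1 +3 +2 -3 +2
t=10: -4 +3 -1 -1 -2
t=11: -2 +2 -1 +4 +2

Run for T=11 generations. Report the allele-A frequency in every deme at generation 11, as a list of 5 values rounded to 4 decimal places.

[0.8367, 1.0000, 0.8367, 0.6735, 0.5102]

t=0: k=[49 49 49 49 0]
t=1: x=[49.0000 49.0000 49.0000 42.3850 6.6150] k=[49 49 49 41 4]
t=2: x=[49.0000 49.0000 47.9200 37.0850 8.9950] k=[49 49 49 33 5]
t=3: x=[49.0000 49.0000 46.8400 31.3800 8.7800] k=[49 49 48 33 13]
t=4: x=[49.0000 48.8650 46.1100 32.3250 15.7000] k=[49 49 43 34 14]
t=5: x=[49.0000 48.1900 42.5950 32.5150 16.7000] k=[49 49 47 30 16]
t=6: x=[49.0000 48.7300 44.9750 30.4050 17.8900] k=[49 47 46 31 18]
t=7: x=[48.7300 47.1350 44.1100 31.2700 19.7550] k=[47 49 45 29 24]
t=8: x=[47.2700 48.1900 43.3800 30.4850 24.6750] k=[47 49 46 29 21]
t=9: x=[47.2700 48.3250 44.1100 30.2150 22.0800] k=[46 49 46 27 24]
t=10: x=[46.4050 48.1900 43.8400 29.1600 24.4050] k=[42 49 43 28 22]
t=11: x=[42.9450 47.2450 41.7850 29.2150 22.8100] k=[41 49 41 33 25]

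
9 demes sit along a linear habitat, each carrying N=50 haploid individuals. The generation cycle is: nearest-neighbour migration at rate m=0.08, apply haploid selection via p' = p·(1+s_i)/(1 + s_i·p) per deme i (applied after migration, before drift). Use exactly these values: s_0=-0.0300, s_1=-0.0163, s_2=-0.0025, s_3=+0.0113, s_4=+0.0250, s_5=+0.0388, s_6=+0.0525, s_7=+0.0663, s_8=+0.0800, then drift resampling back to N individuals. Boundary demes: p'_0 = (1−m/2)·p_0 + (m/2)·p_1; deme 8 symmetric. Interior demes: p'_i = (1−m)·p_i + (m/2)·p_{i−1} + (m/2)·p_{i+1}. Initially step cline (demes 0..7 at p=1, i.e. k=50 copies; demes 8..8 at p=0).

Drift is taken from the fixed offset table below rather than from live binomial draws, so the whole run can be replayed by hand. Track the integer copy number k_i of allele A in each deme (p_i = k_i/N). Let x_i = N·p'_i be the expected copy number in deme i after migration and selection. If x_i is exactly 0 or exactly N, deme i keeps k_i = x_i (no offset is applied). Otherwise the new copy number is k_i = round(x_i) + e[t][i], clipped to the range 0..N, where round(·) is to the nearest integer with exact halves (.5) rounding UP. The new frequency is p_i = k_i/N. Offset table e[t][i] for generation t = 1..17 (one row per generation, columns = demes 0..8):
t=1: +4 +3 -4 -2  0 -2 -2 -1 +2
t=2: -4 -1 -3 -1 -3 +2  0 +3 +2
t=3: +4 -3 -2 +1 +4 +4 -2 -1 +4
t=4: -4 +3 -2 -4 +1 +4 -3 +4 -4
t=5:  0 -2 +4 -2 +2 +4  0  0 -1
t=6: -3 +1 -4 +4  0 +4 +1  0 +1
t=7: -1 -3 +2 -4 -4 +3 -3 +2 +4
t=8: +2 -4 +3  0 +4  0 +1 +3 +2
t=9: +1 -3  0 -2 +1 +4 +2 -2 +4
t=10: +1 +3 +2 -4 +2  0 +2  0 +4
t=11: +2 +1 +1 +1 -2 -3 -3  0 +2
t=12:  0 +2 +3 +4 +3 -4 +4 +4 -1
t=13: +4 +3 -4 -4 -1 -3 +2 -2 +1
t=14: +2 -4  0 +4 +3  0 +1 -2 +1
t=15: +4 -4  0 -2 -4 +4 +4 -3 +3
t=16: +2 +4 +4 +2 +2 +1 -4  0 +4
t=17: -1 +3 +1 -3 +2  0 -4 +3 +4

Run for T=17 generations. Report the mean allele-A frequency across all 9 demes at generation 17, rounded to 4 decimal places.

0.9711

t=0: k=[50 50 50 50 50 50 50 50 0]
t=1: x=[50.0000 50.0000 50.0000 50.0000 50.0000 50.0000 50.0000 48.1197 2.1531] k=[50 50 50 50 50 50 50 47 4]
t=2: x=[50.0000 50.0000 50.0000 50.0000 50.0000 50.0000 49.8860 45.6612 6.1216] k=[50 50 50 50 50 50 50 49 8]
t=3: x=[50.0000 50.0000 50.0000 50.0000 50.0000 50.0000 49.9620 47.5538 10.2531] k=[50 50 50 50 50 50 48 47 14]
t=4: x=[50.0000 50.0000 50.0000 50.0000 50.0000 49.9230 48.1341 45.9646 16.1497] k=[50 50 50 50 50 50 45 50 12]
t=5: x=[50.0000 50.0000 50.0000 50.0000 50.0000 49.8074 45.6093 48.3835 14.2924] k=[50 50 50 50 50 50 46 48 13]
t=6: x=[50.0000 50.0000 50.0000 50.0000 50.0000 49.8460 46.4141 46.7222 15.2018] k=[50 50 50 50 50 50 47 47 16]
t=7: x=[50.0000 50.0000 50.0000 50.0000 50.0000 49.8845 47.2558 46.0026 18.1194] k=[50 50 50 50 50 50 44 48 22]
t=8: x=[50.0000 50.0000 50.0000 50.0000 50.0000 49.7689 44.6494 46.9870 23.9985] k=[50 50 50 50 50 50 46 50 26]
t=9: x=[50.0000 50.0000 50.0000 50.0000 50.0000 49.8460 46.4907 48.9482 27.9128] k=[50 50 50 50 50 50 48 47 32]
t=10: x=[50.0000 50.0000 50.0000 50.0000 50.0000 49.9230 48.1341 46.6465 33.4626] k=[50 50 50 50 50 50 50 47 37]
t=11: x=[50.0000 50.0000 50.0000 50.0000 50.0000 50.0000 49.8860 46.9113 38.1114] k=[50 50 50 50 50 50 47 47 40]
t=12: x=[50.0000 50.0000 50.0000 50.0000 50.0000 49.8845 47.2558 46.9113 40.8685] k=[50 50 50 50 50 46 50 50 40]
t=13: x=[50.0000 50.0000 50.0000 50.0000 49.8439 46.4477 49.8480 49.6247 40.9829] k=[50 50 50 50 49 43 50 48 42]
t=14: x=[50.0000 50.0000 50.0000 49.9604 48.8286 43.7317 49.6578 47.9688 42.7313] k=[50 50 50 50 50 44 50 46 44]
t=15: x=[50.0000 50.0000 50.0000 50.0000 49.7658 44.6642 49.6198 46.3057 44.4700] k=[50 50 50 50 46 49 50 43 47]
t=16: x=[50.0000 50.0000 50.0000 49.8418 46.3641 48.9595 49.6959 43.7973 47.0603] k=[50 50 50 50 48 50 46 44 50]
t=17: x=[50.0000 50.0000 50.0000 49.9209 48.2033 49.7689 46.2609 44.6353 49.7777] k=[50 50 50 47 50 50 42 48 50]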